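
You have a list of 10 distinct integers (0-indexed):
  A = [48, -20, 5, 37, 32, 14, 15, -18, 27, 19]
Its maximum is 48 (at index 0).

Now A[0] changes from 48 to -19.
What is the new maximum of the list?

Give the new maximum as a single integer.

Old max = 48 (at index 0)
Change: A[0] 48 -> -19
Changed element WAS the max -> may need rescan.
  Max of remaining elements: 37
  New max = max(-19, 37) = 37

Answer: 37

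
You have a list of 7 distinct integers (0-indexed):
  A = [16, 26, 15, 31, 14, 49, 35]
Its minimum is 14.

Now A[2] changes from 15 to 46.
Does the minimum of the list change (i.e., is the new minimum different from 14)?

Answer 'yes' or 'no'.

Answer: no

Derivation:
Old min = 14
Change: A[2] 15 -> 46
Changed element was NOT the min; min changes only if 46 < 14.
New min = 14; changed? no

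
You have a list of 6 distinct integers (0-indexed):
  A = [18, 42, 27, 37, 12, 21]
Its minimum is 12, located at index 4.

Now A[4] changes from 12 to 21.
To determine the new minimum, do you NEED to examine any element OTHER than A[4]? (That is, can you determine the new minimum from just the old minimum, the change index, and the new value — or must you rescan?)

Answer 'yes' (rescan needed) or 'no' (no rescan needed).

Answer: yes

Derivation:
Old min = 12 at index 4
Change at index 4: 12 -> 21
Index 4 WAS the min and new value 21 > old min 12. Must rescan other elements to find the new min.
Needs rescan: yes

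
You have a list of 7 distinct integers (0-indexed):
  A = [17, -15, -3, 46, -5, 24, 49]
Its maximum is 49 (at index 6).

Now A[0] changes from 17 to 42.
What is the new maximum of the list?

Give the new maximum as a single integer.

Answer: 49

Derivation:
Old max = 49 (at index 6)
Change: A[0] 17 -> 42
Changed element was NOT the old max.
  New max = max(old_max, new_val) = max(49, 42) = 49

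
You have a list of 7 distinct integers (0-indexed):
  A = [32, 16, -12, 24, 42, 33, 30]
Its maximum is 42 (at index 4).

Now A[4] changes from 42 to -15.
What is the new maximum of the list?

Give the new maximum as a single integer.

Old max = 42 (at index 4)
Change: A[4] 42 -> -15
Changed element WAS the max -> may need rescan.
  Max of remaining elements: 33
  New max = max(-15, 33) = 33

Answer: 33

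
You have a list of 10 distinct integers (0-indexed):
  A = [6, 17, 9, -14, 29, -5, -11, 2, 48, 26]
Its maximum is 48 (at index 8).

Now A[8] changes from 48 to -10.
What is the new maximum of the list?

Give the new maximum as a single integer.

Old max = 48 (at index 8)
Change: A[8] 48 -> -10
Changed element WAS the max -> may need rescan.
  Max of remaining elements: 29
  New max = max(-10, 29) = 29

Answer: 29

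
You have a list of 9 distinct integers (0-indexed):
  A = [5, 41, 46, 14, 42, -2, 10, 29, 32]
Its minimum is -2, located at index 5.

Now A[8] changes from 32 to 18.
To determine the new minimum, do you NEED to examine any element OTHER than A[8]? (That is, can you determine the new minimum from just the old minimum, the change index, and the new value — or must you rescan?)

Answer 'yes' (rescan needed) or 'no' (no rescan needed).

Old min = -2 at index 5
Change at index 8: 32 -> 18
Index 8 was NOT the min. New min = min(-2, 18). No rescan of other elements needed.
Needs rescan: no

Answer: no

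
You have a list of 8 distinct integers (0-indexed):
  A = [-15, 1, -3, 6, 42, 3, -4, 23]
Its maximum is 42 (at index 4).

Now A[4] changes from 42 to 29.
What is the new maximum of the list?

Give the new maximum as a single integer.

Old max = 42 (at index 4)
Change: A[4] 42 -> 29
Changed element WAS the max -> may need rescan.
  Max of remaining elements: 23
  New max = max(29, 23) = 29

Answer: 29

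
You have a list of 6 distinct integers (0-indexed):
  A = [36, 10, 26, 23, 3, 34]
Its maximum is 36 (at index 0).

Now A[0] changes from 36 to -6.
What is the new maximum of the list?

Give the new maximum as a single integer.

Old max = 36 (at index 0)
Change: A[0] 36 -> -6
Changed element WAS the max -> may need rescan.
  Max of remaining elements: 34
  New max = max(-6, 34) = 34

Answer: 34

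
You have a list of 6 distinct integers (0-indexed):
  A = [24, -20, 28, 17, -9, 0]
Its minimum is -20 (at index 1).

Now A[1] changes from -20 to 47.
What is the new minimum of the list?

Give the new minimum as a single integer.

Answer: -9

Derivation:
Old min = -20 (at index 1)
Change: A[1] -20 -> 47
Changed element WAS the min. Need to check: is 47 still <= all others?
  Min of remaining elements: -9
  New min = min(47, -9) = -9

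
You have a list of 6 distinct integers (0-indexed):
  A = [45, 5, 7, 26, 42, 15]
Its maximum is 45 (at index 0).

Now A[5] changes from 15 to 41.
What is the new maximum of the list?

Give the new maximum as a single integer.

Old max = 45 (at index 0)
Change: A[5] 15 -> 41
Changed element was NOT the old max.
  New max = max(old_max, new_val) = max(45, 41) = 45

Answer: 45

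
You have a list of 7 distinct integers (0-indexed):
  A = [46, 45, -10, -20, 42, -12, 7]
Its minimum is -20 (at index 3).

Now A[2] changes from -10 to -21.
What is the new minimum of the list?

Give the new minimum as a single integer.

Old min = -20 (at index 3)
Change: A[2] -10 -> -21
Changed element was NOT the old min.
  New min = min(old_min, new_val) = min(-20, -21) = -21

Answer: -21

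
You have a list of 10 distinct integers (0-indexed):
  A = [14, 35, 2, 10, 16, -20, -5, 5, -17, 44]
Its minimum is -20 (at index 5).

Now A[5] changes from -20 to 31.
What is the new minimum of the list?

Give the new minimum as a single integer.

Old min = -20 (at index 5)
Change: A[5] -20 -> 31
Changed element WAS the min. Need to check: is 31 still <= all others?
  Min of remaining elements: -17
  New min = min(31, -17) = -17

Answer: -17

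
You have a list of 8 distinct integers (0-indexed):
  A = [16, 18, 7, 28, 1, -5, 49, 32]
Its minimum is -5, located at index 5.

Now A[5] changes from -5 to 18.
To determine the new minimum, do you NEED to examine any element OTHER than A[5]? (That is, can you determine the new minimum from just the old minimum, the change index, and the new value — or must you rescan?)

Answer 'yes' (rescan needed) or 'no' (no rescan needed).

Old min = -5 at index 5
Change at index 5: -5 -> 18
Index 5 WAS the min and new value 18 > old min -5. Must rescan other elements to find the new min.
Needs rescan: yes

Answer: yes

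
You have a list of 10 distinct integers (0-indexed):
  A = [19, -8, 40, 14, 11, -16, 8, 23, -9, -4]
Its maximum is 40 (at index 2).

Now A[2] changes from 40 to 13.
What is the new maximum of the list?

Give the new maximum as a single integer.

Answer: 23

Derivation:
Old max = 40 (at index 2)
Change: A[2] 40 -> 13
Changed element WAS the max -> may need rescan.
  Max of remaining elements: 23
  New max = max(13, 23) = 23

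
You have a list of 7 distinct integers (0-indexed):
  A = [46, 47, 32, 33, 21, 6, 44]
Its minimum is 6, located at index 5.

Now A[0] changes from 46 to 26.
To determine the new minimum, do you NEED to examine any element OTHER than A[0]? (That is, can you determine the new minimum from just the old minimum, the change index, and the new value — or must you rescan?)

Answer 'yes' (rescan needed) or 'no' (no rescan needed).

Answer: no

Derivation:
Old min = 6 at index 5
Change at index 0: 46 -> 26
Index 0 was NOT the min. New min = min(6, 26). No rescan of other elements needed.
Needs rescan: no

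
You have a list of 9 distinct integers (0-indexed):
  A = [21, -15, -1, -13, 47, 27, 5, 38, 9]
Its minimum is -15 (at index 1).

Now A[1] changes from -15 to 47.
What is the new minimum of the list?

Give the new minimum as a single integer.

Old min = -15 (at index 1)
Change: A[1] -15 -> 47
Changed element WAS the min. Need to check: is 47 still <= all others?
  Min of remaining elements: -13
  New min = min(47, -13) = -13

Answer: -13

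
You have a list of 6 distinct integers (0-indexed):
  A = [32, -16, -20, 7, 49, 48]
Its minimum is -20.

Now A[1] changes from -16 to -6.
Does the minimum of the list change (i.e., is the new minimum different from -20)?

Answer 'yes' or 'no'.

Answer: no

Derivation:
Old min = -20
Change: A[1] -16 -> -6
Changed element was NOT the min; min changes only if -6 < -20.
New min = -20; changed? no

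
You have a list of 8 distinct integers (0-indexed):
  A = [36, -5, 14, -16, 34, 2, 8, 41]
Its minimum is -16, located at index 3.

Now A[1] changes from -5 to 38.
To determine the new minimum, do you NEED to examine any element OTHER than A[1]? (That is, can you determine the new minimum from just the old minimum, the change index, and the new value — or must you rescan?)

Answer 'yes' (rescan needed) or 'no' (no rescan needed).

Answer: no

Derivation:
Old min = -16 at index 3
Change at index 1: -5 -> 38
Index 1 was NOT the min. New min = min(-16, 38). No rescan of other elements needed.
Needs rescan: no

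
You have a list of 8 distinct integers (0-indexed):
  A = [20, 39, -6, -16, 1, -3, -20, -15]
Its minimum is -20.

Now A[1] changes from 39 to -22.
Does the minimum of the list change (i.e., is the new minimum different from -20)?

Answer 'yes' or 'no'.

Answer: yes

Derivation:
Old min = -20
Change: A[1] 39 -> -22
Changed element was NOT the min; min changes only if -22 < -20.
New min = -22; changed? yes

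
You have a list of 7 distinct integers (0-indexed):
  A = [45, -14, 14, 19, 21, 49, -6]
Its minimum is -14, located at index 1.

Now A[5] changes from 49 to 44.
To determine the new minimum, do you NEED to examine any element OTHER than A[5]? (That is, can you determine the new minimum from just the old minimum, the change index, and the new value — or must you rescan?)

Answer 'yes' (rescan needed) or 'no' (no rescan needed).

Old min = -14 at index 1
Change at index 5: 49 -> 44
Index 5 was NOT the min. New min = min(-14, 44). No rescan of other elements needed.
Needs rescan: no

Answer: no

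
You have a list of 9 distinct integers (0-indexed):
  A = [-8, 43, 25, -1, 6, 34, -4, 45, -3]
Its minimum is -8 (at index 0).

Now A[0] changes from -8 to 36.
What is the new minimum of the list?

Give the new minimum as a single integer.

Old min = -8 (at index 0)
Change: A[0] -8 -> 36
Changed element WAS the min. Need to check: is 36 still <= all others?
  Min of remaining elements: -4
  New min = min(36, -4) = -4

Answer: -4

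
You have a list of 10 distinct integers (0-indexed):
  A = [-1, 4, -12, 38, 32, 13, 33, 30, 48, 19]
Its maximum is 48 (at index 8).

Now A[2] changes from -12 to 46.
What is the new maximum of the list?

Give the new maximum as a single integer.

Answer: 48

Derivation:
Old max = 48 (at index 8)
Change: A[2] -12 -> 46
Changed element was NOT the old max.
  New max = max(old_max, new_val) = max(48, 46) = 48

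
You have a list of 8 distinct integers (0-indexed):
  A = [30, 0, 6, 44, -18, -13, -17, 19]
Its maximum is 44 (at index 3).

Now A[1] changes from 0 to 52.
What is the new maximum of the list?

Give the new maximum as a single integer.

Old max = 44 (at index 3)
Change: A[1] 0 -> 52
Changed element was NOT the old max.
  New max = max(old_max, new_val) = max(44, 52) = 52

Answer: 52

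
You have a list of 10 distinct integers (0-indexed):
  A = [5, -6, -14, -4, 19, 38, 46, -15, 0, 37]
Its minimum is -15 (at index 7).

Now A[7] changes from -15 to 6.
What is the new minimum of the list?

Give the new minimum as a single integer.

Answer: -14

Derivation:
Old min = -15 (at index 7)
Change: A[7] -15 -> 6
Changed element WAS the min. Need to check: is 6 still <= all others?
  Min of remaining elements: -14
  New min = min(6, -14) = -14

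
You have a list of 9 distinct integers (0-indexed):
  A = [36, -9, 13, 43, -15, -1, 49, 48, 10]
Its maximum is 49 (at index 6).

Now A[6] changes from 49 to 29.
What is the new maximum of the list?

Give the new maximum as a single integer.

Answer: 48

Derivation:
Old max = 49 (at index 6)
Change: A[6] 49 -> 29
Changed element WAS the max -> may need rescan.
  Max of remaining elements: 48
  New max = max(29, 48) = 48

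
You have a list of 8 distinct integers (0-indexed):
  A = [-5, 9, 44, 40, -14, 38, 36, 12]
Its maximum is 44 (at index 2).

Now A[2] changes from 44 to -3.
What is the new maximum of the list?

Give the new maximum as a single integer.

Old max = 44 (at index 2)
Change: A[2] 44 -> -3
Changed element WAS the max -> may need rescan.
  Max of remaining elements: 40
  New max = max(-3, 40) = 40

Answer: 40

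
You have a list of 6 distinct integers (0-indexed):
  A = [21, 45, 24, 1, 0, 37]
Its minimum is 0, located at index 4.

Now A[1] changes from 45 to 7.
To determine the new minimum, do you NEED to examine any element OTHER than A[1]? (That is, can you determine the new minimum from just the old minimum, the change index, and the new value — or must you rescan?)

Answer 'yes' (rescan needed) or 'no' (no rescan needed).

Answer: no

Derivation:
Old min = 0 at index 4
Change at index 1: 45 -> 7
Index 1 was NOT the min. New min = min(0, 7). No rescan of other elements needed.
Needs rescan: no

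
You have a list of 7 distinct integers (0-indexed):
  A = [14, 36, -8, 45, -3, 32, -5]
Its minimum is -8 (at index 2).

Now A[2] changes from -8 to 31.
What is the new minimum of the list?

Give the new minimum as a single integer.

Old min = -8 (at index 2)
Change: A[2] -8 -> 31
Changed element WAS the min. Need to check: is 31 still <= all others?
  Min of remaining elements: -5
  New min = min(31, -5) = -5

Answer: -5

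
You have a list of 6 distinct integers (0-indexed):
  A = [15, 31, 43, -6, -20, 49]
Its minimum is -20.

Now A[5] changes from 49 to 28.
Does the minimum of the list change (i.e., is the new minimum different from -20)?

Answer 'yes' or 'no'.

Answer: no

Derivation:
Old min = -20
Change: A[5] 49 -> 28
Changed element was NOT the min; min changes only if 28 < -20.
New min = -20; changed? no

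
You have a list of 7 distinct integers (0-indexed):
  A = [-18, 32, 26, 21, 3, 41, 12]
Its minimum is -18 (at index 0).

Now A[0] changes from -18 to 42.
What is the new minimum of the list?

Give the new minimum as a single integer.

Answer: 3

Derivation:
Old min = -18 (at index 0)
Change: A[0] -18 -> 42
Changed element WAS the min. Need to check: is 42 still <= all others?
  Min of remaining elements: 3
  New min = min(42, 3) = 3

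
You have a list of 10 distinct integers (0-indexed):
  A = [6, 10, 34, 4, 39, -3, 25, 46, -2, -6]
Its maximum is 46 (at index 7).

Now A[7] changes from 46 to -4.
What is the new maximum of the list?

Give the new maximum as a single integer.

Old max = 46 (at index 7)
Change: A[7] 46 -> -4
Changed element WAS the max -> may need rescan.
  Max of remaining elements: 39
  New max = max(-4, 39) = 39

Answer: 39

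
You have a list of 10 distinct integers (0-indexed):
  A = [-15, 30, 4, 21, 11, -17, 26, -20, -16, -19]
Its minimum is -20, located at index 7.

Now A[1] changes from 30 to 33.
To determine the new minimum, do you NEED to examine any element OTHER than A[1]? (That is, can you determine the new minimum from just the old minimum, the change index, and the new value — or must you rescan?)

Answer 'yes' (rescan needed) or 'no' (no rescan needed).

Answer: no

Derivation:
Old min = -20 at index 7
Change at index 1: 30 -> 33
Index 1 was NOT the min. New min = min(-20, 33). No rescan of other elements needed.
Needs rescan: no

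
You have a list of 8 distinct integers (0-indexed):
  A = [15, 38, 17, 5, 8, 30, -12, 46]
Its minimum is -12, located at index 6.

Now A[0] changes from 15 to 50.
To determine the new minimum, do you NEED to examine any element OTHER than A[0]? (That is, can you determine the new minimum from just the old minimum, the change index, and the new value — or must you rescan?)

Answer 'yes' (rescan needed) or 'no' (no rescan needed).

Old min = -12 at index 6
Change at index 0: 15 -> 50
Index 0 was NOT the min. New min = min(-12, 50). No rescan of other elements needed.
Needs rescan: no

Answer: no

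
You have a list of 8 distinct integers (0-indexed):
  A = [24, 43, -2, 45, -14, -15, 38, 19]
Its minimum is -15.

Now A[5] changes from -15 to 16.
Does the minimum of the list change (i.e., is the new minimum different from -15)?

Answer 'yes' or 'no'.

Old min = -15
Change: A[5] -15 -> 16
Changed element was the min; new min must be rechecked.
New min = -14; changed? yes

Answer: yes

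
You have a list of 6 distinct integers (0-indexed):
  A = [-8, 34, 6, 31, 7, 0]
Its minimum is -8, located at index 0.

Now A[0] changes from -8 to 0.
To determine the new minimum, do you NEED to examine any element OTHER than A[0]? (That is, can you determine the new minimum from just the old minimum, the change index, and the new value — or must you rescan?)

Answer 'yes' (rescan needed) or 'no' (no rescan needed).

Answer: yes

Derivation:
Old min = -8 at index 0
Change at index 0: -8 -> 0
Index 0 WAS the min and new value 0 > old min -8. Must rescan other elements to find the new min.
Needs rescan: yes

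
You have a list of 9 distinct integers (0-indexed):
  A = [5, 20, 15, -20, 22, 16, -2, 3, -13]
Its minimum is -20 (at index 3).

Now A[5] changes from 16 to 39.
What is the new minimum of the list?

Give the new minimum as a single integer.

Old min = -20 (at index 3)
Change: A[5] 16 -> 39
Changed element was NOT the old min.
  New min = min(old_min, new_val) = min(-20, 39) = -20

Answer: -20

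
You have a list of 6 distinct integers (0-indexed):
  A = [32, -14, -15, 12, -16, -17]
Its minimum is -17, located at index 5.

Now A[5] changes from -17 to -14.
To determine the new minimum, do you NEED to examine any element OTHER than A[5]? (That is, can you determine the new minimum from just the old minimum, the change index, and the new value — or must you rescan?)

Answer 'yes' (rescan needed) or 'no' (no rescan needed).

Old min = -17 at index 5
Change at index 5: -17 -> -14
Index 5 WAS the min and new value -14 > old min -17. Must rescan other elements to find the new min.
Needs rescan: yes

Answer: yes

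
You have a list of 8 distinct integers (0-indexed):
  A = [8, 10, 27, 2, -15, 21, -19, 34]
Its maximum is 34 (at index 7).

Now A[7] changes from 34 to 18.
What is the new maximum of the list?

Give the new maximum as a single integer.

Answer: 27

Derivation:
Old max = 34 (at index 7)
Change: A[7] 34 -> 18
Changed element WAS the max -> may need rescan.
  Max of remaining elements: 27
  New max = max(18, 27) = 27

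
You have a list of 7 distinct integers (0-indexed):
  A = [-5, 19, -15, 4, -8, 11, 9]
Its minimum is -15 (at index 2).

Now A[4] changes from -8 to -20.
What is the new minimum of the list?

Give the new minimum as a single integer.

Old min = -15 (at index 2)
Change: A[4] -8 -> -20
Changed element was NOT the old min.
  New min = min(old_min, new_val) = min(-15, -20) = -20

Answer: -20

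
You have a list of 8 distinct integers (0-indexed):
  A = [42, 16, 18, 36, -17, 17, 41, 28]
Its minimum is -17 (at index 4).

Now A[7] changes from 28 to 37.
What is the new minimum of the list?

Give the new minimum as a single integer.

Answer: -17

Derivation:
Old min = -17 (at index 4)
Change: A[7] 28 -> 37
Changed element was NOT the old min.
  New min = min(old_min, new_val) = min(-17, 37) = -17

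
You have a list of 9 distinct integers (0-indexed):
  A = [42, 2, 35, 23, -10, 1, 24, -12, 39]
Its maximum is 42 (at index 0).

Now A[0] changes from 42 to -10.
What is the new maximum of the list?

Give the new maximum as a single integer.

Old max = 42 (at index 0)
Change: A[0] 42 -> -10
Changed element WAS the max -> may need rescan.
  Max of remaining elements: 39
  New max = max(-10, 39) = 39

Answer: 39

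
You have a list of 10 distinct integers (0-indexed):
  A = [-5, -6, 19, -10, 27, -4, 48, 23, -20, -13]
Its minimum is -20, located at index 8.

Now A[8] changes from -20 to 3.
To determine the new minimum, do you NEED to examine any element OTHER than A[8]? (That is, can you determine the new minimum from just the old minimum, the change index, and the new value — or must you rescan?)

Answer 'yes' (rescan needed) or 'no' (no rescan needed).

Old min = -20 at index 8
Change at index 8: -20 -> 3
Index 8 WAS the min and new value 3 > old min -20. Must rescan other elements to find the new min.
Needs rescan: yes

Answer: yes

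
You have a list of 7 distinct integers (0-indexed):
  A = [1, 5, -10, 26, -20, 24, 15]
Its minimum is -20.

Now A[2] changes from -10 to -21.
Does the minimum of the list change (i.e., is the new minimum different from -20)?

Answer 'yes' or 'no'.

Old min = -20
Change: A[2] -10 -> -21
Changed element was NOT the min; min changes only if -21 < -20.
New min = -21; changed? yes

Answer: yes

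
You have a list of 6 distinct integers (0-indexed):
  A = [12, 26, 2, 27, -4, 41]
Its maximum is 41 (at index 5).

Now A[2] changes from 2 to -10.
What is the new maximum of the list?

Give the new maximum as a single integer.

Old max = 41 (at index 5)
Change: A[2] 2 -> -10
Changed element was NOT the old max.
  New max = max(old_max, new_val) = max(41, -10) = 41

Answer: 41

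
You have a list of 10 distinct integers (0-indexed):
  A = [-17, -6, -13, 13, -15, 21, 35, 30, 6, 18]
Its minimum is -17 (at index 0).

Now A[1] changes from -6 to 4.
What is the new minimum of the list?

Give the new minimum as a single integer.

Answer: -17

Derivation:
Old min = -17 (at index 0)
Change: A[1] -6 -> 4
Changed element was NOT the old min.
  New min = min(old_min, new_val) = min(-17, 4) = -17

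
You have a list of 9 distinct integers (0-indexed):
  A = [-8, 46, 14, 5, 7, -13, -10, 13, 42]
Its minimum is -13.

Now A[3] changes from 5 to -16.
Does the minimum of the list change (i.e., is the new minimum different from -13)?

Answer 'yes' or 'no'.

Answer: yes

Derivation:
Old min = -13
Change: A[3] 5 -> -16
Changed element was NOT the min; min changes only if -16 < -13.
New min = -16; changed? yes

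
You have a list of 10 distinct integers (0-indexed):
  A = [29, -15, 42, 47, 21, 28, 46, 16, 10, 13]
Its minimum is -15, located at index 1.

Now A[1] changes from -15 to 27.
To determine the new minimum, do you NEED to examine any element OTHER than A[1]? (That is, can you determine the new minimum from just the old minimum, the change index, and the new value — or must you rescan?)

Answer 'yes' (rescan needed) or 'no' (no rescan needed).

Answer: yes

Derivation:
Old min = -15 at index 1
Change at index 1: -15 -> 27
Index 1 WAS the min and new value 27 > old min -15. Must rescan other elements to find the new min.
Needs rescan: yes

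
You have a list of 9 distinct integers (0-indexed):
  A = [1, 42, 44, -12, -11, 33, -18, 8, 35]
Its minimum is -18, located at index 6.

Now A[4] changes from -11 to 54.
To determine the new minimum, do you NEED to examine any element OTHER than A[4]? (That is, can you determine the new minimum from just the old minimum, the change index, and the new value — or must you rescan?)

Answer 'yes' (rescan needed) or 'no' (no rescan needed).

Old min = -18 at index 6
Change at index 4: -11 -> 54
Index 4 was NOT the min. New min = min(-18, 54). No rescan of other elements needed.
Needs rescan: no

Answer: no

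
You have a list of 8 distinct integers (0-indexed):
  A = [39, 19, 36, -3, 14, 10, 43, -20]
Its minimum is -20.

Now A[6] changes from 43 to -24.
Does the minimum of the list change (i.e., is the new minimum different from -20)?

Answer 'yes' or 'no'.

Answer: yes

Derivation:
Old min = -20
Change: A[6] 43 -> -24
Changed element was NOT the min; min changes only if -24 < -20.
New min = -24; changed? yes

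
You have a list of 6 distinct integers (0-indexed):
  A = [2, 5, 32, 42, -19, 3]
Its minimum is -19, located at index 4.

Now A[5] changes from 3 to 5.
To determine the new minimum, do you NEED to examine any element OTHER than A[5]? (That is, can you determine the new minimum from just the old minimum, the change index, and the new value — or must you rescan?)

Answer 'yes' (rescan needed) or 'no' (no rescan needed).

Answer: no

Derivation:
Old min = -19 at index 4
Change at index 5: 3 -> 5
Index 5 was NOT the min. New min = min(-19, 5). No rescan of other elements needed.
Needs rescan: no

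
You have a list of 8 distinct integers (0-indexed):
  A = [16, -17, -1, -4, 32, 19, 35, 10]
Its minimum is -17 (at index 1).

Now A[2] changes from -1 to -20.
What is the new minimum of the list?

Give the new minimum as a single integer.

Answer: -20

Derivation:
Old min = -17 (at index 1)
Change: A[2] -1 -> -20
Changed element was NOT the old min.
  New min = min(old_min, new_val) = min(-17, -20) = -20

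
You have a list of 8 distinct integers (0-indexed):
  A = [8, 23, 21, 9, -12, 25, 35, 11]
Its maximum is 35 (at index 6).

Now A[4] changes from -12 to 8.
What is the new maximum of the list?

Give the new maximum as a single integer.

Old max = 35 (at index 6)
Change: A[4] -12 -> 8
Changed element was NOT the old max.
  New max = max(old_max, new_val) = max(35, 8) = 35

Answer: 35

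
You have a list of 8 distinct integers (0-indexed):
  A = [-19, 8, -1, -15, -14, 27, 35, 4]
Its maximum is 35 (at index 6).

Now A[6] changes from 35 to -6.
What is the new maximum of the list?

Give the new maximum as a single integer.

Old max = 35 (at index 6)
Change: A[6] 35 -> -6
Changed element WAS the max -> may need rescan.
  Max of remaining elements: 27
  New max = max(-6, 27) = 27

Answer: 27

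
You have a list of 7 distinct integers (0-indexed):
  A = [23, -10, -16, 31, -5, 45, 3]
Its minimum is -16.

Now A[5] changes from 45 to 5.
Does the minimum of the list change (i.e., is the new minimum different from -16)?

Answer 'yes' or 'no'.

Old min = -16
Change: A[5] 45 -> 5
Changed element was NOT the min; min changes only if 5 < -16.
New min = -16; changed? no

Answer: no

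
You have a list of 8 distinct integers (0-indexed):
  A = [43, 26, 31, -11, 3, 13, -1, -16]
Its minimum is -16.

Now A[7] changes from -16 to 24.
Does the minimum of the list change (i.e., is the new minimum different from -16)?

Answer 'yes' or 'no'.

Answer: yes

Derivation:
Old min = -16
Change: A[7] -16 -> 24
Changed element was the min; new min must be rechecked.
New min = -11; changed? yes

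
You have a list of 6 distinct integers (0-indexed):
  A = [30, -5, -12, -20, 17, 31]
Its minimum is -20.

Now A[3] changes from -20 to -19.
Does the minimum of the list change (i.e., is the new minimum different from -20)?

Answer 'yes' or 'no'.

Old min = -20
Change: A[3] -20 -> -19
Changed element was the min; new min must be rechecked.
New min = -19; changed? yes

Answer: yes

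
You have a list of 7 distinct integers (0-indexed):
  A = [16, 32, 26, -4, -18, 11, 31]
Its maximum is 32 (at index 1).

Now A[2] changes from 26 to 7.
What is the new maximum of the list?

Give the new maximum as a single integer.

Old max = 32 (at index 1)
Change: A[2] 26 -> 7
Changed element was NOT the old max.
  New max = max(old_max, new_val) = max(32, 7) = 32

Answer: 32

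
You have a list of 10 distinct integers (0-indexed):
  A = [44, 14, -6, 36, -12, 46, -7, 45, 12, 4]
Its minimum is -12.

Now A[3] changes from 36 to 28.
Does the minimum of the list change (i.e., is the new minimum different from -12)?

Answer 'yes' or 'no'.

Old min = -12
Change: A[3] 36 -> 28
Changed element was NOT the min; min changes only if 28 < -12.
New min = -12; changed? no

Answer: no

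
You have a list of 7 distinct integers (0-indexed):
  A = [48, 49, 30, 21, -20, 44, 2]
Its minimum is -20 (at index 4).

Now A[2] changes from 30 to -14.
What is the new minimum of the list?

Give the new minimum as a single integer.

Old min = -20 (at index 4)
Change: A[2] 30 -> -14
Changed element was NOT the old min.
  New min = min(old_min, new_val) = min(-20, -14) = -20

Answer: -20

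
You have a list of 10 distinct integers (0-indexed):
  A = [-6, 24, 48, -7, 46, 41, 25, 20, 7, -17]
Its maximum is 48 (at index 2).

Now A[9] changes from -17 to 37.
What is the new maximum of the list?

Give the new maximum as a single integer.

Old max = 48 (at index 2)
Change: A[9] -17 -> 37
Changed element was NOT the old max.
  New max = max(old_max, new_val) = max(48, 37) = 48

Answer: 48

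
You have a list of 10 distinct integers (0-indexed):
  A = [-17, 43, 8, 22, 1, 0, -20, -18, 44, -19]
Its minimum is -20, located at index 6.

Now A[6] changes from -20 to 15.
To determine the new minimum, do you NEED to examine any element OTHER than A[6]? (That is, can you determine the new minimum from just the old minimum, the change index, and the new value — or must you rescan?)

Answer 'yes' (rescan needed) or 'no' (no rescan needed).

Answer: yes

Derivation:
Old min = -20 at index 6
Change at index 6: -20 -> 15
Index 6 WAS the min and new value 15 > old min -20. Must rescan other elements to find the new min.
Needs rescan: yes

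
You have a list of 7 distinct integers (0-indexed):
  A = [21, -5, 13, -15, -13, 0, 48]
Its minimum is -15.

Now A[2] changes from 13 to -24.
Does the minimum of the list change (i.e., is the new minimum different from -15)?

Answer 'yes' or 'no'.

Answer: yes

Derivation:
Old min = -15
Change: A[2] 13 -> -24
Changed element was NOT the min; min changes only if -24 < -15.
New min = -24; changed? yes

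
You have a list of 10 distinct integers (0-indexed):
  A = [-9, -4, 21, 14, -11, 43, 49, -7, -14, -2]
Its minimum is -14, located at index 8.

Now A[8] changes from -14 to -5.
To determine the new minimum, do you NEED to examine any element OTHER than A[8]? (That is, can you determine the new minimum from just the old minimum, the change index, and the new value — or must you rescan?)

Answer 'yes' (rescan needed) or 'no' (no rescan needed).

Old min = -14 at index 8
Change at index 8: -14 -> -5
Index 8 WAS the min and new value -5 > old min -14. Must rescan other elements to find the new min.
Needs rescan: yes

Answer: yes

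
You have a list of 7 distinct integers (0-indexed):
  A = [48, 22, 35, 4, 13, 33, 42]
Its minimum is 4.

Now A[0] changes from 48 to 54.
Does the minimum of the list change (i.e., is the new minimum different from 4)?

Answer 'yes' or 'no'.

Old min = 4
Change: A[0] 48 -> 54
Changed element was NOT the min; min changes only if 54 < 4.
New min = 4; changed? no

Answer: no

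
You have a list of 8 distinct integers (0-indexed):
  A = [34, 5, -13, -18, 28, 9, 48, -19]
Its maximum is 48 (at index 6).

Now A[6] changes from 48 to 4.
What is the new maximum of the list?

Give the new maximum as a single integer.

Answer: 34

Derivation:
Old max = 48 (at index 6)
Change: A[6] 48 -> 4
Changed element WAS the max -> may need rescan.
  Max of remaining elements: 34
  New max = max(4, 34) = 34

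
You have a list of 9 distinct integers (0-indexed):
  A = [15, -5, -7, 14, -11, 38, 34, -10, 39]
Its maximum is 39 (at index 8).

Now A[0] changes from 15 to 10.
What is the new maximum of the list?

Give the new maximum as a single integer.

Old max = 39 (at index 8)
Change: A[0] 15 -> 10
Changed element was NOT the old max.
  New max = max(old_max, new_val) = max(39, 10) = 39

Answer: 39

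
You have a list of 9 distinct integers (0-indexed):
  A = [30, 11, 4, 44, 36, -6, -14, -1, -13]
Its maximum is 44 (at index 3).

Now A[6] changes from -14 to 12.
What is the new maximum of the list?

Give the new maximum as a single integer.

Answer: 44

Derivation:
Old max = 44 (at index 3)
Change: A[6] -14 -> 12
Changed element was NOT the old max.
  New max = max(old_max, new_val) = max(44, 12) = 44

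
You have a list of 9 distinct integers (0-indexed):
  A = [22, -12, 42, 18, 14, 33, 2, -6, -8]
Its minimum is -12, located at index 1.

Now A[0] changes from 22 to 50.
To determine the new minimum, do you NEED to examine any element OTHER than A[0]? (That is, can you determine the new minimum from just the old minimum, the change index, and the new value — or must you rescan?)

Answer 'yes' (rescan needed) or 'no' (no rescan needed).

Old min = -12 at index 1
Change at index 0: 22 -> 50
Index 0 was NOT the min. New min = min(-12, 50). No rescan of other elements needed.
Needs rescan: no

Answer: no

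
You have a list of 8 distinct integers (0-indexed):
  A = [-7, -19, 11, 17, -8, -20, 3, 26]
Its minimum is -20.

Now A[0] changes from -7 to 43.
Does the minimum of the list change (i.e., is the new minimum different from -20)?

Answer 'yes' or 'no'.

Old min = -20
Change: A[0] -7 -> 43
Changed element was NOT the min; min changes only if 43 < -20.
New min = -20; changed? no

Answer: no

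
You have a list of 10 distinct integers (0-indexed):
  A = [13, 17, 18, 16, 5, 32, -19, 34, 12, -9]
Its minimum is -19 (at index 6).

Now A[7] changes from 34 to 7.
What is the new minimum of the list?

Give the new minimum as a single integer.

Old min = -19 (at index 6)
Change: A[7] 34 -> 7
Changed element was NOT the old min.
  New min = min(old_min, new_val) = min(-19, 7) = -19

Answer: -19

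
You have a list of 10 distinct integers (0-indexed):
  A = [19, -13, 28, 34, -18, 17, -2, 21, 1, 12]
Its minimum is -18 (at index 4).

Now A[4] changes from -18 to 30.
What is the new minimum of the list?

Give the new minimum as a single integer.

Old min = -18 (at index 4)
Change: A[4] -18 -> 30
Changed element WAS the min. Need to check: is 30 still <= all others?
  Min of remaining elements: -13
  New min = min(30, -13) = -13

Answer: -13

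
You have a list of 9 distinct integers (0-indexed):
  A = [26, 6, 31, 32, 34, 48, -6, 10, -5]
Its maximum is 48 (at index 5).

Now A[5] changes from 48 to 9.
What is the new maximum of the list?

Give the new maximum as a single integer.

Answer: 34

Derivation:
Old max = 48 (at index 5)
Change: A[5] 48 -> 9
Changed element WAS the max -> may need rescan.
  Max of remaining elements: 34
  New max = max(9, 34) = 34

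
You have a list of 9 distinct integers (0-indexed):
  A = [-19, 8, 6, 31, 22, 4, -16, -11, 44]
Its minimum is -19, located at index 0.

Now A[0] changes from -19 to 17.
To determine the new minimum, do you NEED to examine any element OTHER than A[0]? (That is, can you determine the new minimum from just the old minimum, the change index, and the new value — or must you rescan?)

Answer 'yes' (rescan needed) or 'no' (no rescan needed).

Answer: yes

Derivation:
Old min = -19 at index 0
Change at index 0: -19 -> 17
Index 0 WAS the min and new value 17 > old min -19. Must rescan other elements to find the new min.
Needs rescan: yes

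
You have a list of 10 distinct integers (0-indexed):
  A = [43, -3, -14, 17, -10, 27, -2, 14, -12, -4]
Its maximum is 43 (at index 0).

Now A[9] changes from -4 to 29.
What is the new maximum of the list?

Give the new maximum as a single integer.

Answer: 43

Derivation:
Old max = 43 (at index 0)
Change: A[9] -4 -> 29
Changed element was NOT the old max.
  New max = max(old_max, new_val) = max(43, 29) = 43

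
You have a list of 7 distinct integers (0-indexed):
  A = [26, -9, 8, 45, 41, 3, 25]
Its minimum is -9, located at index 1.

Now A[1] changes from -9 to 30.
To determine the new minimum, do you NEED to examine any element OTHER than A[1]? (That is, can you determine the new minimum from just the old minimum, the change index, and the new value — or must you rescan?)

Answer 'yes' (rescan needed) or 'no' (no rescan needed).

Answer: yes

Derivation:
Old min = -9 at index 1
Change at index 1: -9 -> 30
Index 1 WAS the min and new value 30 > old min -9. Must rescan other elements to find the new min.
Needs rescan: yes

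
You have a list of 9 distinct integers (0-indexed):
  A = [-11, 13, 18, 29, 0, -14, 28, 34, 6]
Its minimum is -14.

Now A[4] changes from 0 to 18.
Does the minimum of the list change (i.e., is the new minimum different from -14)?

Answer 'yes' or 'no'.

Answer: no

Derivation:
Old min = -14
Change: A[4] 0 -> 18
Changed element was NOT the min; min changes only if 18 < -14.
New min = -14; changed? no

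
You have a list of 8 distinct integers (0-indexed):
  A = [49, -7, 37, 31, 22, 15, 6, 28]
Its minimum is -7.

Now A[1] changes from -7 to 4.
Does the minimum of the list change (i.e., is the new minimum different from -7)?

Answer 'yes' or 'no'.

Old min = -7
Change: A[1] -7 -> 4
Changed element was the min; new min must be rechecked.
New min = 4; changed? yes

Answer: yes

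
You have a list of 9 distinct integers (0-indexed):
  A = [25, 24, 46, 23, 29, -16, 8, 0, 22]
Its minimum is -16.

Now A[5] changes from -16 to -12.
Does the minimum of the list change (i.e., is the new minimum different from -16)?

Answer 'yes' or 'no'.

Answer: yes

Derivation:
Old min = -16
Change: A[5] -16 -> -12
Changed element was the min; new min must be rechecked.
New min = -12; changed? yes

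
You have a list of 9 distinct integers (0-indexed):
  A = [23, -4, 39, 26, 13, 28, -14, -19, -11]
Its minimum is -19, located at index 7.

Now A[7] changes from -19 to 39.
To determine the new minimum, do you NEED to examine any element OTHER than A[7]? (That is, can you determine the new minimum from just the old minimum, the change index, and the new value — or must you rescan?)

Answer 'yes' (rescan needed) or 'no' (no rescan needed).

Answer: yes

Derivation:
Old min = -19 at index 7
Change at index 7: -19 -> 39
Index 7 WAS the min and new value 39 > old min -19. Must rescan other elements to find the new min.
Needs rescan: yes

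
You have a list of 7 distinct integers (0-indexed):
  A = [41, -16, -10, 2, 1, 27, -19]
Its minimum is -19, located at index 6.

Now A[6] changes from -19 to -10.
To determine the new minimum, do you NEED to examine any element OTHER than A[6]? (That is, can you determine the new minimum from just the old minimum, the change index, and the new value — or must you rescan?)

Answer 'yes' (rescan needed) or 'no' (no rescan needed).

Old min = -19 at index 6
Change at index 6: -19 -> -10
Index 6 WAS the min and new value -10 > old min -19. Must rescan other elements to find the new min.
Needs rescan: yes

Answer: yes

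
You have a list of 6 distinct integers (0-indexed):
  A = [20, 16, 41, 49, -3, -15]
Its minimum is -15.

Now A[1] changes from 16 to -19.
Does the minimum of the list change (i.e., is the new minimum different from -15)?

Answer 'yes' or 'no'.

Old min = -15
Change: A[1] 16 -> -19
Changed element was NOT the min; min changes only if -19 < -15.
New min = -19; changed? yes

Answer: yes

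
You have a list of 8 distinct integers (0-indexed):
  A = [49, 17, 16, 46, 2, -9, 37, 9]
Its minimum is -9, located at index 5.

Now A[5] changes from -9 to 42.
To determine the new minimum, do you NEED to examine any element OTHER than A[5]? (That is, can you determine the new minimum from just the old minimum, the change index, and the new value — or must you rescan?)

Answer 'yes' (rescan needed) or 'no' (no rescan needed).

Old min = -9 at index 5
Change at index 5: -9 -> 42
Index 5 WAS the min and new value 42 > old min -9. Must rescan other elements to find the new min.
Needs rescan: yes

Answer: yes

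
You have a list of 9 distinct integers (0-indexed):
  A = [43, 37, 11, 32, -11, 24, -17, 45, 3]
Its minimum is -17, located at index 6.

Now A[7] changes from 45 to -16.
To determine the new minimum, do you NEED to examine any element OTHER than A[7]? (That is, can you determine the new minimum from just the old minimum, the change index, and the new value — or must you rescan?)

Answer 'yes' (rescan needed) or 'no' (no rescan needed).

Answer: no

Derivation:
Old min = -17 at index 6
Change at index 7: 45 -> -16
Index 7 was NOT the min. New min = min(-17, -16). No rescan of other elements needed.
Needs rescan: no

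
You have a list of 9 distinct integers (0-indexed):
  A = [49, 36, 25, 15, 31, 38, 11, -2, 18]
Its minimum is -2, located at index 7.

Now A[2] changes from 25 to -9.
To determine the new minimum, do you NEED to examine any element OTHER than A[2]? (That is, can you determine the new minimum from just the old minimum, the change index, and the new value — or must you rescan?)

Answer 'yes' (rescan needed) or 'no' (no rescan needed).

Old min = -2 at index 7
Change at index 2: 25 -> -9
Index 2 was NOT the min. New min = min(-2, -9). No rescan of other elements needed.
Needs rescan: no

Answer: no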